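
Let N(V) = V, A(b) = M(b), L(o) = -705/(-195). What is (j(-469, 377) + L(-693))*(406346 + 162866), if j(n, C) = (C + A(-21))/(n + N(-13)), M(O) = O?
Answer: 5130307756/3133 ≈ 1.6375e+6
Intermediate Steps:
L(o) = 47/13 (L(o) = -705*(-1/195) = 47/13)
A(b) = b
j(n, C) = (-21 + C)/(-13 + n) (j(n, C) = (C - 21)/(n - 13) = (-21 + C)/(-13 + n))
(j(-469, 377) + L(-693))*(406346 + 162866) = ((-21 + 377)/(-13 - 469) + 47/13)*(406346 + 162866) = (356/(-482) + 47/13)*569212 = (-1/482*356 + 47/13)*569212 = (-178/241 + 47/13)*569212 = (9013/3133)*569212 = 5130307756/3133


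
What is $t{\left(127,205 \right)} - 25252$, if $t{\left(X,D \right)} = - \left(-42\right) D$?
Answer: $-16642$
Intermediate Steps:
$t{\left(X,D \right)} = 42 D$
$t{\left(127,205 \right)} - 25252 = 42 \cdot 205 - 25252 = 8610 - 25252 = -16642$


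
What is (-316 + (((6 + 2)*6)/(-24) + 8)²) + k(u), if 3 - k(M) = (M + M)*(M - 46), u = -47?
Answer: -9019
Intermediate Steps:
k(M) = 3 - 2*M*(-46 + M) (k(M) = 3 - (M + M)*(M - 46) = 3 - 2*M*(-46 + M))
(-316 + (((6 + 2)*6)/(-24) + 8)²) + k(u) = (-316 + (((6 + 2)*6)/(-24) + 8)²) + (3 - 2*(-47)² + 92*(-47)) = (-316 + ((8*6)*(-1/24) + 8)²) + (3 - 2*2209 - 4324) = (-316 + (48*(-1/24) + 8)²) + (3 - 4418 - 4324) = (-316 + (-2 + 8)²) - 8739 = (-316 + 6²) - 8739 = (-316 + 36) - 8739 = -280 - 8739 = -9019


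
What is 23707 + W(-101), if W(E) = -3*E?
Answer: 24010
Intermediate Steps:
23707 + W(-101) = 23707 - 3*(-101) = 23707 + 303 = 24010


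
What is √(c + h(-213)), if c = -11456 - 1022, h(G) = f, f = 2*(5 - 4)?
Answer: 2*I*√3119 ≈ 111.7*I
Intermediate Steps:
f = 2 (f = 2*1 = 2)
h(G) = 2
c = -12478
√(c + h(-213)) = √(-12478 + 2) = √(-12476) = 2*I*√3119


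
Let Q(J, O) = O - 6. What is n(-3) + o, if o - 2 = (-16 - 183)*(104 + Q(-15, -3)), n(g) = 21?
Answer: -18882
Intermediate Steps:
Q(J, O) = -6 + O
o = -18903 (o = 2 + (-16 - 183)*(104 + (-6 - 3)) = 2 - 199*(104 - 9) = 2 - 199*95 = 2 - 18905 = -18903)
n(-3) + o = 21 - 18903 = -18882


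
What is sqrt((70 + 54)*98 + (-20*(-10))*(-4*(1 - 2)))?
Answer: 2*sqrt(3238) ≈ 113.81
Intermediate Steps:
sqrt((70 + 54)*98 + (-20*(-10))*(-4*(1 - 2))) = sqrt(124*98 + 200*(-4*(-1))) = sqrt(12152 + 200*4) = sqrt(12152 + 800) = sqrt(12952) = 2*sqrt(3238)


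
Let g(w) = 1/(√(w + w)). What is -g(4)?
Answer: -√2/4 ≈ -0.35355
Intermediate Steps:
g(w) = √2/(2*√w) (g(w) = 1/(√(2*w)) = 1/(√2*√w) = √2/(2*√w))
-g(4) = -√2/(2*√4) = -√2/(2*2) = -√2/4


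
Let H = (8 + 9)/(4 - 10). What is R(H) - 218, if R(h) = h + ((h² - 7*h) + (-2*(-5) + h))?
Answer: -6689/36 ≈ -185.81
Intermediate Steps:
H = -17/6 (H = 17/(-6) = 17*(-⅙) = -17/6 ≈ -2.8333)
R(h) = 10 + h² - 5*h (R(h) = h + ((h² - 7*h) + (10 + h)) = h + (10 + h² - 6*h) = 10 + h² - 5*h)
R(H) - 218 = (10 + (-17/6)² - 5*(-17/6)) - 218 = (10 + 289/36 + 85/6) - 218 = 1159/36 - 218 = -6689/36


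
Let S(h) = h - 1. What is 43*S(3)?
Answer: 86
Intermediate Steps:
S(h) = -1 + h
43*S(3) = 43*(-1 + 3) = 43*2 = 86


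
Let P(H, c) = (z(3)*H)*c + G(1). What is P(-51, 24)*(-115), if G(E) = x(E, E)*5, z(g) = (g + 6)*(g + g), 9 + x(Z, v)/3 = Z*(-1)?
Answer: 7618290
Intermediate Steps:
x(Z, v) = -27 - 3*Z (x(Z, v) = -27 + 3*(Z*(-1)) = -27 + 3*(-Z) = -27 - 3*Z)
z(g) = 2*g*(6 + g) (z(g) = (6 + g)*(2*g) = 2*g*(6 + g))
G(E) = -135 - 15*E (G(E) = (-27 - 3*E)*5 = -135 - 15*E)
P(H, c) = -150 + 54*H*c (P(H, c) = ((2*3*(6 + 3))*H)*c + (-135 - 15*1) = ((2*3*9)*H)*c + (-135 - 15) = (54*H)*c - 150 = 54*H*c - 150 = -150 + 54*H*c)
P(-51, 24)*(-115) = (-150 + 54*(-51)*24)*(-115) = (-150 - 66096)*(-115) = -66246*(-115) = 7618290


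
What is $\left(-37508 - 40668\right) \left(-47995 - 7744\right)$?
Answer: $4357452064$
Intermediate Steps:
$\left(-37508 - 40668\right) \left(-47995 - 7744\right) = \left(-78176\right) \left(-55739\right) = 4357452064$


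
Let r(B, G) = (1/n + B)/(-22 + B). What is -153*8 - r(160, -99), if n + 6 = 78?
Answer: -12173185/9936 ≈ -1225.2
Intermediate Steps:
n = 72 (n = -6 + 78 = 72)
r(B, G) = (1/72 + B)/(-22 + B)
-153*8 - r(160, -99) = -153*8 - (1/72 + 160)/(-22 + 160) = -1224 - 11521/(138*72) = -1224 - 1*11521/9936 = -1224 - 11521/9936 = -12173185/9936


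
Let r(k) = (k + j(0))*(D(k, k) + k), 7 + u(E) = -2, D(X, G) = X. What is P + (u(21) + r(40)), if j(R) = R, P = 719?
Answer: 3910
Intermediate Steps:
u(E) = -9 (u(E) = -7 - 2 = -9)
r(k) = 2*k² (r(k) = (k + 0)*(k + k) = k*(2*k) = 2*k²)
P + (u(21) + r(40)) = 719 + (-9 + 2*40²) = 719 + (-9 + 2*1600) = 719 + (-9 + 3200) = 719 + 3191 = 3910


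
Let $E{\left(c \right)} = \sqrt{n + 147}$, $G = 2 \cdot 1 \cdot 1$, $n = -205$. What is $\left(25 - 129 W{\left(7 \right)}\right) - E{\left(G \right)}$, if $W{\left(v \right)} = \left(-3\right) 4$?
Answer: $1573 - i \sqrt{58} \approx 1573.0 - 7.6158 i$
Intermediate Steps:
$W{\left(v \right)} = -12$
$G = 2$ ($G = 2 \cdot 1 = 2$)
$E{\left(c \right)} = i \sqrt{58}$ ($E{\left(c \right)} = \sqrt{-205 + 147} = \sqrt{-58} = i \sqrt{58}$)
$\left(25 - 129 W{\left(7 \right)}\right) - E{\left(G \right)} = \left(25 - -1548\right) - i \sqrt{58} = \left(25 + 1548\right) - i \sqrt{58} = 1573 - i \sqrt{58}$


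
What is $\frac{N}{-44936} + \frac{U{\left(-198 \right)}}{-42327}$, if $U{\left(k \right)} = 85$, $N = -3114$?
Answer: $\frac{63993359}{951003036} \approx 0.06729$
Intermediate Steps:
$\frac{N}{-44936} + \frac{U{\left(-198 \right)}}{-42327} = - \frac{3114}{-44936} + \frac{85}{-42327} = \left(-3114\right) \left(- \frac{1}{44936}\right) + 85 \left(- \frac{1}{42327}\right) = \frac{1557}{22468} - \frac{85}{42327} = \frac{63993359}{951003036}$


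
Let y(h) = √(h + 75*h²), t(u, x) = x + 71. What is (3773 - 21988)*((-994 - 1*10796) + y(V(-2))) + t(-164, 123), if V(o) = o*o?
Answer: 214755044 - 36430*√301 ≈ 2.1412e+8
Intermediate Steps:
t(u, x) = 71 + x
V(o) = o²
(3773 - 21988)*((-994 - 1*10796) + y(V(-2))) + t(-164, 123) = (3773 - 21988)*((-994 - 1*10796) + √((-2)²*(1 + 75*(-2)²))) + (71 + 123) = -18215*((-994 - 10796) + √(4*(1 + 75*4))) + 194 = -18215*(-11790 + √(4*(1 + 300))) + 194 = -18215*(-11790 + √(4*301)) + 194 = -18215*(-11790 + √1204) + 194 = -18215*(-11790 + 2*√301) + 194 = (214754850 - 36430*√301) + 194 = 214755044 - 36430*√301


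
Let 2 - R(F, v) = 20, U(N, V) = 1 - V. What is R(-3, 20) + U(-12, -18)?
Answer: 1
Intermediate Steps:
R(F, v) = -18 (R(F, v) = 2 - 1*20 = 2 - 20 = -18)
R(-3, 20) + U(-12, -18) = -18 + (1 - 1*(-18)) = -18 + (1 + 18) = -18 + 19 = 1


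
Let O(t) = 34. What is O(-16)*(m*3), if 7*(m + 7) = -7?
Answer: -816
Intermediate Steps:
m = -8 (m = -7 + (⅐)*(-7) = -7 - 1 = -8)
O(-16)*(m*3) = 34*(-8*3) = 34*(-24) = -816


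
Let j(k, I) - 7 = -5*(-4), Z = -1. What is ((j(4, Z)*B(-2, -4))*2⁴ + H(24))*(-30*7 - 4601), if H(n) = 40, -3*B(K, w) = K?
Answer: -1578008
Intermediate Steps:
B(K, w) = -K/3
j(k, I) = 27 (j(k, I) = 7 - 5*(-4) = 7 - 1*(-20) = 7 + 20 = 27)
((j(4, Z)*B(-2, -4))*2⁴ + H(24))*(-30*7 - 4601) = ((27*(-⅓*(-2)))*2⁴ + 40)*(-30*7 - 4601) = ((27*(⅔))*16 + 40)*(-210 - 4601) = (18*16 + 40)*(-4811) = (288 + 40)*(-4811) = 328*(-4811) = -1578008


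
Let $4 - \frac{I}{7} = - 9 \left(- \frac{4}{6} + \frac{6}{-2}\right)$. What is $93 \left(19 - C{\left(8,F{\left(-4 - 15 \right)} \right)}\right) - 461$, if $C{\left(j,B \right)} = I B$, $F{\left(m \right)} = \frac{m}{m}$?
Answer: $20185$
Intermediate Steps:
$F{\left(m \right)} = 1$
$I = -203$ ($I = 28 - 7 \left(- 9 \left(- \frac{4}{6} + \frac{6}{-2}\right)\right) = 28 - 7 \left(- 9 \left(\left(-4\right) \frac{1}{6} + 6 \left(- \frac{1}{2}\right)\right)\right) = 28 - 7 \left(- 9 \left(- \frac{2}{3} - 3\right)\right) = 28 - 7 \left(\left(-9\right) \left(- \frac{11}{3}\right)\right) = 28 - 231 = -203$)
$C{\left(j,B \right)} = - 203 B$
$93 \left(19 - C{\left(8,F{\left(-4 - 15 \right)} \right)}\right) - 461 = 93 \left(19 - \left(-203\right) 1\right) - 461 = 93 \left(19 - -203\right) - 461 = 93 \left(19 + 203\right) - 461 = 93 \cdot 222 - 461 = 20646 - 461 = 20185$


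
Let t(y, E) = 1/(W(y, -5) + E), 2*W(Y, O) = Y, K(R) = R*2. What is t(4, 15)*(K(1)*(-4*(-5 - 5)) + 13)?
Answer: 93/17 ≈ 5.4706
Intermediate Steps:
K(R) = 2*R
W(Y, O) = Y/2
t(y, E) = 1/(E + y/2) (t(y, E) = 1/(y/2 + E) = 1/(E + y/2))
t(4, 15)*(K(1)*(-4*(-5 - 5)) + 13) = (2/(4 + 2*15))*((2*1)*(-4*(-5 - 5)) + 13) = (2/(4 + 30))*(2*(-4*(-10)) + 13) = (2/34)*(2*40 + 13) = (2*(1/34))*(80 + 13) = (1/17)*93 = 93/17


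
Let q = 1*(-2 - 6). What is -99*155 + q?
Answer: -15353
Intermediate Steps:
q = -8 (q = 1*(-8) = -8)
-99*155 + q = -99*155 - 8 = -15345 - 8 = -15353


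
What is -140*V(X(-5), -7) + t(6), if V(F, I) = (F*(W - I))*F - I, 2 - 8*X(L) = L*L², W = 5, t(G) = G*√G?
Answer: -1697465/4 + 6*√6 ≈ -4.2435e+5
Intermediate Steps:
t(G) = G^(3/2)
X(L) = ¼ - L³/8 (X(L) = ¼ - L*L²/8 = ¼ - L³/8)
V(F, I) = -I + F²*(5 - I) (V(F, I) = (F*(5 - I))*F - I = F²*(5 - I) - I = -I + F²*(5 - I))
-140*V(X(-5), -7) + t(6) = -140*(-1*(-7) + 5*(¼ - ⅛*(-5)³)² - 1*(-7)*(¼ - ⅛*(-5)³)²) + 6^(3/2) = -140*(7 + 5*(¼ - ⅛*(-125))² - 1*(-7)*(¼ - ⅛*(-125))²) + 6*√6 = -140*(7 + 5*(¼ + 125/8)² - 1*(-7)*(¼ + 125/8)²) + 6*√6 = -140*(7 + 5*(127/8)² - 1*(-7)*(127/8)²) + 6*√6 = -140*(7 + 5*(16129/64) - 1*(-7)*16129/64) + 6*√6 = -140*(7 + 80645/64 + 112903/64) + 6*√6 = -140*48499/16 + 6*√6 = -1697465/4 + 6*√6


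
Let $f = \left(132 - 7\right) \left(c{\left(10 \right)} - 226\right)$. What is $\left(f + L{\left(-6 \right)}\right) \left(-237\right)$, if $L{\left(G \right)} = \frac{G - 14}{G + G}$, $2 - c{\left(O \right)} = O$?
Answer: $6931855$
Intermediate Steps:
$c{\left(O \right)} = 2 - O$
$f = -29250$ ($f = \left(132 - 7\right) \left(\left(2 - 10\right) - 226\right) = 125 \left(\left(2 - 10\right) - 226\right) = 125 \left(-8 - 226\right) = 125 \left(-234\right) = -29250$)
$L{\left(G \right)} = \frac{-14 + G}{2 G}$
$\left(f + L{\left(-6 \right)}\right) \left(-237\right) = \left(-29250 + \frac{-14 - 6}{2 \left(-6\right)}\right) \left(-237\right) = \left(-29250 + \frac{1}{2} \left(- \frac{1}{6}\right) \left(-20\right)\right) \left(-237\right) = \left(-29250 + \frac{5}{3}\right) \left(-237\right) = \left(- \frac{87745}{3}\right) \left(-237\right) = 6931855$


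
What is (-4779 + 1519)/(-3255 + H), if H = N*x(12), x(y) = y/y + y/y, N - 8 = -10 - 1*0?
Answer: 3260/3259 ≈ 1.0003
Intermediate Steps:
N = -2 (N = 8 + (-10 - 1*0) = 8 + (-10 + 0) = 8 - 10 = -2)
x(y) = 2 (x(y) = 1 + 1 = 2)
H = -4 (H = -2*2 = -4)
(-4779 + 1519)/(-3255 + H) = (-4779 + 1519)/(-3255 - 4) = -3260/(-3259) = -3260*(-1/3259) = 3260/3259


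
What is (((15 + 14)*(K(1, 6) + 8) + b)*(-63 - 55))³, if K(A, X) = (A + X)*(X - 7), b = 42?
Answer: -588059226152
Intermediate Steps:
K(A, X) = (-7 + X)*(A + X) (K(A, X) = (A + X)*(-7 + X) = (-7 + X)*(A + X))
(((15 + 14)*(K(1, 6) + 8) + b)*(-63 - 55))³ = (((15 + 14)*((6² - 7*1 - 7*6 + 1*6) + 8) + 42)*(-63 - 55))³ = ((29*((36 - 7 - 42 + 6) + 8) + 42)*(-118))³ = ((29*(-7 + 8) + 42)*(-118))³ = ((29*1 + 42)*(-118))³ = ((29 + 42)*(-118))³ = (71*(-118))³ = (-8378)³ = -588059226152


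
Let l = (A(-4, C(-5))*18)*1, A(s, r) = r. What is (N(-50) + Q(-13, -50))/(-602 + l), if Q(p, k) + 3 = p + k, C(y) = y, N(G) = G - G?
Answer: 33/346 ≈ 0.095376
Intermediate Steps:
N(G) = 0
Q(p, k) = -3 + k + p (Q(p, k) = -3 + (p + k) = -3 + (k + p) = -3 + k + p)
l = -90 (l = -5*18*1 = -90*1 = -90)
(N(-50) + Q(-13, -50))/(-602 + l) = (0 + (-3 - 50 - 13))/(-602 - 90) = (0 - 66)/(-692) = -66*(-1/692) = 33/346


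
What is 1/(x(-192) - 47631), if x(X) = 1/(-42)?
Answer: -42/2000503 ≈ -2.0995e-5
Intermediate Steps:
x(X) = -1/42
1/(x(-192) - 47631) = 1/(-1/42 - 47631) = 1/(-2000503/42) = -42/2000503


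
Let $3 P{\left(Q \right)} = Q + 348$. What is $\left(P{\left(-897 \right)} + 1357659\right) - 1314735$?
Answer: $42741$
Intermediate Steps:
$P{\left(Q \right)} = 116 + \frac{Q}{3}$ ($P{\left(Q \right)} = \frac{Q + 348}{3} = \frac{348 + Q}{3} = 116 + \frac{Q}{3}$)
$\left(P{\left(-897 \right)} + 1357659\right) - 1314735 = \left(\left(116 + \frac{1}{3} \left(-897\right)\right) + 1357659\right) - 1314735 = \left(\left(116 - 299\right) + 1357659\right) - 1314735 = \left(-183 + 1357659\right) - 1314735 = 1357476 - 1314735 = 42741$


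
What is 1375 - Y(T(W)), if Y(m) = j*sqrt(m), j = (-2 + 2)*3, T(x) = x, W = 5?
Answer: 1375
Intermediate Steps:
j = 0 (j = 0*3 = 0)
Y(m) = 0 (Y(m) = 0*sqrt(m) = 0)
1375 - Y(T(W)) = 1375 - 1*0 = 1375 + 0 = 1375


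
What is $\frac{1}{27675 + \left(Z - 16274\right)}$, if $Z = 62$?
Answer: $\frac{1}{11463} \approx 8.7237 \cdot 10^{-5}$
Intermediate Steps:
$\frac{1}{27675 + \left(Z - 16274\right)} = \frac{1}{27675 + \left(62 - 16274\right)} = \frac{1}{27675 - 16212} = \frac{1}{11463}$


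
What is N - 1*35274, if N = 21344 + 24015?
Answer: 10085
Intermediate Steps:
N = 45359
N - 1*35274 = 45359 - 1*35274 = 45359 - 35274 = 10085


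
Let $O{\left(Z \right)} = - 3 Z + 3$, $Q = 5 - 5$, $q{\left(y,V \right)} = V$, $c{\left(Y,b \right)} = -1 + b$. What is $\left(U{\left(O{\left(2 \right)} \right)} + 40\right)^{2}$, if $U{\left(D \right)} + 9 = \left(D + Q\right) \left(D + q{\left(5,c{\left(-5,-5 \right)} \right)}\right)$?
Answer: $3364$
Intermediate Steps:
$Q = 0$
$O{\left(Z \right)} = 3 - 3 Z$
$U{\left(D \right)} = -9 + D \left(-6 + D\right)$ ($U{\left(D \right)} = -9 + \left(D + 0\right) \left(D - 6\right) = -9 + D \left(D - 6\right) = -9 + D \left(-6 + D\right)$)
$\left(U{\left(O{\left(2 \right)} \right)} + 40\right)^{2} = \left(\left(-9 + \left(3 - 6\right)^{2} - 6 \left(3 - 6\right)\right) + 40\right)^{2} = \left(\left(-9 + \left(-3\right)^{2} - -18\right) + 40\right)^{2} = \left(\left(-9 + 9 + 18\right) + 40\right)^{2} = \left(18 + 40\right)^{2} = 58^{2} = 3364$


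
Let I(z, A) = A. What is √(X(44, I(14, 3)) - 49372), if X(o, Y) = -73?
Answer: I*√49445 ≈ 222.36*I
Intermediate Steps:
√(X(44, I(14, 3)) - 49372) = √(-73 - 49372) = √(-49445) = I*√49445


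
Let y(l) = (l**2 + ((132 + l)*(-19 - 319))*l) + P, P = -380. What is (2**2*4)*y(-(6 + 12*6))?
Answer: 22869760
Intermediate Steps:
y(l) = -380 + l**2 + l*(-44616 - 338*l) (y(l) = (l**2 + ((132 + l)*(-19 - 319))*l) - 380 = (l**2 + ((132 + l)*(-338))*l) - 380 = (l**2 + (-44616 - 338*l)*l) - 380 = (l**2 + l*(-44616 - 338*l)) - 380 = -380 + l**2 + l*(-44616 - 338*l))
(2**2*4)*y(-(6 + 12*6)) = (2**2*4)*(-380 - (-44616)*(6 + 12*6) - 337*(6 + 12*6)**2) = (4*4)*(-380 - (-44616)*(6 + 72) - 337*(6 + 72)**2) = 16*(-380 - (-44616)*78 - 337*(-1*78)**2) = 16*(-380 - 44616*(-78) - 337*(-78)**2) = 16*(-380 + 3480048 - 337*6084) = 16*(-380 + 3480048 - 2050308) = 16*1429360 = 22869760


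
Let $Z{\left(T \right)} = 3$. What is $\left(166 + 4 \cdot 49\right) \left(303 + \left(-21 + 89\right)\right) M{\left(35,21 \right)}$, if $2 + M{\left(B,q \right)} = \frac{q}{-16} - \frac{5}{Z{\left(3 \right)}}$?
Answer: $- \frac{16049089}{24} \approx -6.6871 \cdot 10^{5}$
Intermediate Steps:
$M{\left(B,q \right)} = - \frac{11}{3} - \frac{q}{16}$ ($M{\left(B,q \right)} = -2 + \left(\frac{q}{-16} - \frac{5}{3}\right) = -2 + \left(q \left(- \frac{1}{16}\right) - \frac{5}{3}\right) = -2 - \left(\frac{5}{3} + \frac{q}{16}\right) = - \frac{11}{3} - \frac{q}{16}$)
$\left(166 + 4 \cdot 49\right) \left(303 + \left(-21 + 89\right)\right) M{\left(35,21 \right)} = \left(166 + 4 \cdot 49\right) \left(303 + \left(-21 + 89\right)\right) \left(- \frac{11}{3} - \frac{21}{16}\right) = \left(166 + 196\right) \left(303 + 68\right) \left(- \frac{11}{3} - \frac{21}{16}\right) = 362 \cdot 371 \left(- \frac{239}{48}\right) = 134302 \left(- \frac{239}{48}\right) = - \frac{16049089}{24}$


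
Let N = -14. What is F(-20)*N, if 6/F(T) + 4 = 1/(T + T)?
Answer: 480/23 ≈ 20.870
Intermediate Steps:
F(T) = 6/(-4 + 1/(2*T)) (F(T) = 6/(-4 + 1/(T + T)) = 6/(-4 + 1/(2*T)))
F(-20)*N = -12*(-20)/(-1 + 8*(-20))*(-14) = -12*(-20)/(-1 - 160)*(-14) = -12*(-20)/(-161)*(-14) = -12*(-20)*(-1/161)*(-14) = -240/161*(-14) = 480/23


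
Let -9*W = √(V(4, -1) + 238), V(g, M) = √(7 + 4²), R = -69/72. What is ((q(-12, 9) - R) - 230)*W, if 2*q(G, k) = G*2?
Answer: 5785*√(238 + √23)/216 ≈ 417.32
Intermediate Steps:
q(G, k) = G (q(G, k) = (G*2)/2 = (2*G)/2 = G)
R = -23/24 (R = -69*1/72 = -23/24 ≈ -0.95833)
V(g, M) = √23 (V(g, M) = √(7 + 16) = √23)
W = -√(238 + √23)/9 (W = -√(√23 + 238)/9 = -√(238 + √23)/9 ≈ -1.7313)
((q(-12, 9) - R) - 230)*W = ((-12 - 1*(-23/24)) - 230)*(-√(238 + √23)/9) = ((-12 + 23/24) - 230)*(-√(238 + √23)/9) = (-265/24 - 230)*(-√(238 + √23)/9) = -(-5785)*√(238 + √23)/216 = 5785*√(238 + √23)/216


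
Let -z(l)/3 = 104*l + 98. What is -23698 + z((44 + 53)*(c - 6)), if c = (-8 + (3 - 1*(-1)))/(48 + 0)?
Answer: 160114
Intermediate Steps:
c = -1/12 (c = (-8 + (3 + 1))/48 = (-8 + 4)*(1/48) = -4*1/48 = -1/12 ≈ -0.083333)
z(l) = -294 - 312*l (z(l) = -3*(104*l + 98) = -3*(98 + 104*l) = -294 - 312*l)
-23698 + z((44 + 53)*(c - 6)) = -23698 + (-294 - 312*(44 + 53)*(-1/12 - 6)) = -23698 + (-294 - 30264*(-73)/12) = -23698 + (-294 - 312*(-7081/12)) = -23698 + (-294 + 184106) = -23698 + 183812 = 160114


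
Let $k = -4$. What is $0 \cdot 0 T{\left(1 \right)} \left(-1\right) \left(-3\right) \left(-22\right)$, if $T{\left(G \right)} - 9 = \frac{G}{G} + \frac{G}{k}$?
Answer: $0$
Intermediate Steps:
$T{\left(G \right)} = 10 - \frac{G}{4}$ ($T{\left(G \right)} = 9 + \left(\frac{G}{G} + \frac{G}{-4}\right) = 9 + \left(1 + G \left(- \frac{1}{4}\right)\right) = 9 - \left(-1 + \frac{G}{4}\right) = 10 - \frac{G}{4}$)
$0 \cdot 0 T{\left(1 \right)} \left(-1\right) \left(-3\right) \left(-22\right) = 0 \cdot 0 \left(10 - \frac{1}{4}\right) \left(-1\right) \left(-3\right) \left(-22\right) = 0 \left(10 - \frac{1}{4}\right) \left(-1\right) \left(-3\right) \left(-22\right) = 0 \cdot \frac{39}{4} \left(-1\right) \left(-3\right) \left(-22\right) = 0 \left(\left(- \frac{39}{4}\right) \left(-3\right)\right) \left(-22\right) = 0 \cdot \frac{117}{4} \left(-22\right) = 0 \left(-22\right) = 0$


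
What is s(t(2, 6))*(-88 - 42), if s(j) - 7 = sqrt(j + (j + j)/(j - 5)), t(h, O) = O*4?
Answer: -910 - 780*sqrt(266)/19 ≈ -1579.5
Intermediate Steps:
t(h, O) = 4*O
s(j) = 7 + sqrt(j + 2*j/(-5 + j)) (s(j) = 7 + sqrt(j + (j + j)/(j - 5)) = 7 + sqrt(j + (2*j)/(-5 + j)) = 7 + sqrt(j + 2*j/(-5 + j)))
s(t(2, 6))*(-88 - 42) = (7 + sqrt((4*6)*(-3 + 4*6)/(-5 + 4*6)))*(-88 - 42) = (7 + sqrt(24*(-3 + 24)/(-5 + 24)))*(-130) = (7 + sqrt(24*21/19))*(-130) = (7 + sqrt(24*(1/19)*21))*(-130) = (7 + sqrt(504/19))*(-130) = (7 + 6*sqrt(266)/19)*(-130) = -910 - 780*sqrt(266)/19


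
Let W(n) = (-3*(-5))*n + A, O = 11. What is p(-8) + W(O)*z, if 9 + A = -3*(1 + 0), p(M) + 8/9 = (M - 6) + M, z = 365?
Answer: 502399/9 ≈ 55822.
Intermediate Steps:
p(M) = -62/9 + 2*M (p(M) = -8/9 + ((M - 6) + M) = -8/9 + ((-6 + M) + M) = -8/9 + (-6 + 2*M) = -62/9 + 2*M)
A = -12 (A = -9 - 3*(1 + 0) = -9 - 3*1 = -9 - 3 = -12)
W(n) = -12 + 15*n (W(n) = (-3*(-5))*n - 12 = 15*n - 12 = -12 + 15*n)
p(-8) + W(O)*z = (-62/9 + 2*(-8)) + (-12 + 15*11)*365 = (-62/9 - 16) + (-12 + 165)*365 = -206/9 + 153*365 = -206/9 + 55845 = 502399/9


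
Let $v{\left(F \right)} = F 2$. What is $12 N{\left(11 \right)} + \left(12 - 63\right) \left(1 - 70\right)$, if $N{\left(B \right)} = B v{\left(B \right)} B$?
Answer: $35463$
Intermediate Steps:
$v{\left(F \right)} = 2 F$
$N{\left(B \right)} = 2 B^{3}$ ($N{\left(B \right)} = B 2 B B = 2 B^{2} B = 2 B^{3}$)
$12 N{\left(11 \right)} + \left(12 - 63\right) \left(1 - 70\right) = 12 \cdot 2 \cdot 11^{3} + \left(12 - 63\right) \left(1 - 70\right) = 12 \cdot 2 \cdot 1331 - -3519 = 12 \cdot 2662 + 3519 = 31944 + 3519 = 35463$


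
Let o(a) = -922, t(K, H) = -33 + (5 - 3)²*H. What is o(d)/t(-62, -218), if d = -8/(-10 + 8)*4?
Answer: 922/905 ≈ 1.0188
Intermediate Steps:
t(K, H) = -33 + 4*H (t(K, H) = -33 + 2²*H = -33 + 4*H)
d = 16 (d = -8/(-2)*4 = -8*(-½)*4 = 4*4 = 16)
o(d)/t(-62, -218) = -922/(-33 + 4*(-218)) = -922/(-33 - 872) = -922/(-905) = -922*(-1/905) = 922/905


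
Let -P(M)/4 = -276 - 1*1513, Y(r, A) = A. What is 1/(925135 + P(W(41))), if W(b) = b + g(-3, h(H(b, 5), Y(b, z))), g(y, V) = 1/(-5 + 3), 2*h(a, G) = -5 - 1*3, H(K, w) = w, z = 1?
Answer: 1/932291 ≈ 1.0726e-6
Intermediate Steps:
h(a, G) = -4 (h(a, G) = (-5 - 1*3)/2 = (-5 - 3)/2 = (½)*(-8) = -4)
g(y, V) = -½ (g(y, V) = 1/(-2) = -½)
W(b) = -½ + b (W(b) = b - ½ = -½ + b)
P(M) = 7156 (P(M) = -4*(-276 - 1*1513) = -4*(-276 - 1513) = -4*(-1789) = 7156)
1/(925135 + P(W(41))) = 1/(925135 + 7156) = 1/932291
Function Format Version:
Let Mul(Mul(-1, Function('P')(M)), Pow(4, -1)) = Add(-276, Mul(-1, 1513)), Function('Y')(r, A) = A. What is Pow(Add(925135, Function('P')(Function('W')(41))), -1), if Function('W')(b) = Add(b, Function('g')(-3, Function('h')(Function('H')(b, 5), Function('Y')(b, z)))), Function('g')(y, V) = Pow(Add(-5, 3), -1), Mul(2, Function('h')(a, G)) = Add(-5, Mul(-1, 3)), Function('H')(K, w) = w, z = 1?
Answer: Rational(1, 932291) ≈ 1.0726e-6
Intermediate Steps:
Function('h')(a, G) = -4 (Function('h')(a, G) = Mul(Rational(1, 2), Add(-5, Mul(-1, 3))) = Mul(Rational(1, 2), Add(-5, -3)) = Mul(Rational(1, 2), -8) = -4)
Function('g')(y, V) = Rational(-1, 2) (Function('g')(y, V) = Pow(-2, -1) = Rational(-1, 2))
Function('W')(b) = Add(Rational(-1, 2), b) (Function('W')(b) = Add(b, Rational(-1, 2)) = Add(Rational(-1, 2), b))
Function('P')(M) = 7156 (Function('P')(M) = Mul(-4, Add(-276, Mul(-1, 1513))) = Mul(-4, Add(-276, -1513)) = Mul(-4, -1789) = 7156)
Pow(Add(925135, Function('P')(Function('W')(41))), -1) = Pow(Add(925135, 7156), -1) = Pow(932291, -1) = Rational(1, 932291)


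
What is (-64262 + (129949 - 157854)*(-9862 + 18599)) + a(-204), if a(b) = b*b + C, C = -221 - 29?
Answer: -243828881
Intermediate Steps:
C = -250
a(b) = -250 + b² (a(b) = b*b - 250 = b² - 250 = -250 + b²)
(-64262 + (129949 - 157854)*(-9862 + 18599)) + a(-204) = (-64262 + (129949 - 157854)*(-9862 + 18599)) + (-250 + (-204)²) = (-64262 - 27905*8737) + (-250 + 41616) = (-64262 - 243805985) + 41366 = -243870247 + 41366 = -243828881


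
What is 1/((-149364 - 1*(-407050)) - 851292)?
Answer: -1/593606 ≈ -1.6846e-6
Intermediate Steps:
1/((-149364 - 1*(-407050)) - 851292) = 1/((-149364 + 407050) - 851292) = 1/(257686 - 851292) = 1/(-593606) = -1/593606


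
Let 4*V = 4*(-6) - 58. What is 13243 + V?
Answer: 26445/2 ≈ 13223.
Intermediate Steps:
V = -41/2 (V = (4*(-6) - 58)/4 = (-24 - 58)/4 = (1/4)*(-82) = -41/2 ≈ -20.500)
13243 + V = 13243 - 41/2 = 26445/2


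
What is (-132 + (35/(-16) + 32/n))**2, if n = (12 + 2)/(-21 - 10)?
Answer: 527391225/12544 ≈ 42043.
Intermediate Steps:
n = -14/31 (n = 14/(-31) = 14*(-1/31) = -14/31 ≈ -0.45161)
(-132 + (35/(-16) + 32/n))**2 = (-132 + (35/(-16) + 32/(-14/31)))**2 = (-132 + (35*(-1/16) + 32*(-31/14)))**2 = (-132 + (-35/16 - 496/7))**2 = (-132 - 8181/112)**2 = (-22965/112)**2 = 527391225/12544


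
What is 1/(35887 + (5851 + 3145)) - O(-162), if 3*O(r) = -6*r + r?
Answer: -12118409/44883 ≈ -270.00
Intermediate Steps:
O(r) = -5*r/3 (O(r) = (-6*r + r)/3 = (-5*r)/3 = -5*r/3)
1/(35887 + (5851 + 3145)) - O(-162) = 1/(35887 + (5851 + 3145)) - (-5)*(-162)/3 = 1/(35887 + 8996) - 1*270 = 1/44883 - 270 = -12118409/44883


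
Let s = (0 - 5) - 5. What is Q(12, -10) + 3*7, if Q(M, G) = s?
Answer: 11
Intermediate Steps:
s = -10 (s = -5 - 5 = -10)
Q(M, G) = -10
Q(12, -10) + 3*7 = -10 + 3*7 = -10 + 21 = 11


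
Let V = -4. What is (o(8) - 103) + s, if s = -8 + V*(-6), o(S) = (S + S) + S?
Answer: -63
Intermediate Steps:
o(S) = 3*S (o(S) = 2*S + S = 3*S)
s = 16 (s = -8 - 4*(-6) = -8 + 24 = 16)
(o(8) - 103) + s = (3*8 - 103) + 16 = (24 - 103) + 16 = -79 + 16 = -63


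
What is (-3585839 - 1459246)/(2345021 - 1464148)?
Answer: -5045085/880873 ≈ -5.7274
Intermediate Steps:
(-3585839 - 1459246)/(2345021 - 1464148) = -5045085/880873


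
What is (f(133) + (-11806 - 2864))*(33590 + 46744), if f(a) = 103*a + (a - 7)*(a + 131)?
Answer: 2594225862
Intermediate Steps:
f(a) = 103*a + (-7 + a)*(131 + a)
(f(133) + (-11806 - 2864))*(33590 + 46744) = ((-917 + 133**2 + 227*133) + (-11806 - 2864))*(33590 + 46744) = ((-917 + 17689 + 30191) - 14670)*80334 = (46963 - 14670)*80334 = 32293*80334 = 2594225862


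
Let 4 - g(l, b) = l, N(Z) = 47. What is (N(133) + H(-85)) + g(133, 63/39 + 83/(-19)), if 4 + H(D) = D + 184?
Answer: 13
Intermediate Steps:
g(l, b) = 4 - l
H(D) = 180 + D (H(D) = -4 + (D + 184) = -4 + (184 + D) = 180 + D)
(N(133) + H(-85)) + g(133, 63/39 + 83/(-19)) = (47 + (180 - 85)) + (4 - 1*133) = (47 + 95) + (4 - 133) = 142 - 129 = 13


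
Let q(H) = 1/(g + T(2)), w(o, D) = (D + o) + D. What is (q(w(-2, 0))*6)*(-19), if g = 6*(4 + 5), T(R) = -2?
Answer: -57/26 ≈ -2.1923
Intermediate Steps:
w(o, D) = o + 2*D
g = 54 (g = 6*9 = 54)
q(H) = 1/52 (q(H) = 1/(54 - 2) = 1/52)
(q(w(-2, 0))*6)*(-19) = ((1/52)*6)*(-19) = (3/26)*(-19) = -57/26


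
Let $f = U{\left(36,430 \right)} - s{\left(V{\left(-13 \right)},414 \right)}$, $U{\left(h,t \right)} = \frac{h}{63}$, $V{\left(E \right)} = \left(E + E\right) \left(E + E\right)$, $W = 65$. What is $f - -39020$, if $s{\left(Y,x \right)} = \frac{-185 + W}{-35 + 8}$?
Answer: $\frac{2458016}{63} \approx 39016.0$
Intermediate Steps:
$V{\left(E \right)} = 4 E^{2}$ ($V{\left(E \right)} = 2 E 2 E = 4 E^{2}$)
$U{\left(h,t \right)} = \frac{h}{63}$ ($U{\left(h,t \right)} = h \frac{1}{63} = \frac{h}{63}$)
$s{\left(Y,x \right)} = \frac{40}{9}$ ($s{\left(Y,x \right)} = \frac{-185 + 65}{-35 + 8} = - \frac{120}{-27} = \left(-120\right) \left(- \frac{1}{27}\right) = \frac{40}{9}$)
$f = - \frac{244}{63}$ ($f = \frac{1}{63} \cdot 36 - \frac{40}{9} = \frac{4}{7} - \frac{40}{9} = - \frac{244}{63} \approx -3.873$)
$f - -39020 = - \frac{244}{63} - -39020 = - \frac{244}{63} + 39020 = \frac{2458016}{63}$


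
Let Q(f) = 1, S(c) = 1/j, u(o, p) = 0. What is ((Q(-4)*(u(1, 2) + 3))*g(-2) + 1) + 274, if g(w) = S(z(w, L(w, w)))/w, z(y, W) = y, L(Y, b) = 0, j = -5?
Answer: 2753/10 ≈ 275.30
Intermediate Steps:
S(c) = -⅕ (S(c) = 1/(-5) = -⅕)
g(w) = -1/(5*w)
((Q(-4)*(u(1, 2) + 3))*g(-2) + 1) + 274 = ((1*(0 + 3))*(-⅕/(-2)) + 1) + 274 = ((1*3)*(-⅕*(-½)) + 1) + 274 = (3*(⅒) + 1) + 274 = (3/10 + 1) + 274 = 13/10 + 274 = 2753/10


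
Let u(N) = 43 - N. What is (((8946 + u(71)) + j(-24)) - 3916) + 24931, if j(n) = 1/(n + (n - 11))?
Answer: 1766046/59 ≈ 29933.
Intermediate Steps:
j(n) = 1/(-11 + 2*n) (j(n) = 1/(n + (-11 + n)) = 1/(-11 + 2*n))
(((8946 + u(71)) + j(-24)) - 3916) + 24931 = (((8946 + (43 - 1*71)) + 1/(-11 + 2*(-24))) - 3916) + 24931 = (((8946 + (43 - 71)) + 1/(-11 - 48)) - 3916) + 24931 = (((8946 - 28) + 1/(-59)) - 3916) + 24931 = ((8918 - 1/59) - 3916) + 24931 = (526161/59 - 3916) + 24931 = 295117/59 + 24931 = 1766046/59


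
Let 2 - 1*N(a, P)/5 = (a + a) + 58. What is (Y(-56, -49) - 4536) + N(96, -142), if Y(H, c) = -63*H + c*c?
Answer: 153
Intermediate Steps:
Y(H, c) = c² - 63*H (Y(H, c) = -63*H + c² = c² - 63*H)
N(a, P) = -280 - 10*a (N(a, P) = 10 - 5*((a + a) + 58) = 10 - 5*(2*a + 58) = 10 - 5*(58 + 2*a) = 10 + (-290 - 10*a) = -280 - 10*a)
(Y(-56, -49) - 4536) + N(96, -142) = (((-49)² - 63*(-56)) - 4536) + (-280 - 10*96) = ((2401 + 3528) - 4536) + (-280 - 960) = (5929 - 4536) - 1240 = 1393 - 1240 = 153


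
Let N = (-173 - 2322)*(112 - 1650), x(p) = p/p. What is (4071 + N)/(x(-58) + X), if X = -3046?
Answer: -3841381/3045 ≈ -1261.5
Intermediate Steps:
x(p) = 1
N = 3837310 (N = -2495*(-1538) = 3837310)
(4071 + N)/(x(-58) + X) = (4071 + 3837310)/(1 - 3046) = 3841381/(-3045) = 3841381*(-1/3045) = -3841381/3045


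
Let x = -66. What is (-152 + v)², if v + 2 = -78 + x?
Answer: 88804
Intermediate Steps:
v = -146 (v = -2 + (-78 - 66) = -2 - 144 = -146)
(-152 + v)² = (-152 - 146)² = (-298)² = 88804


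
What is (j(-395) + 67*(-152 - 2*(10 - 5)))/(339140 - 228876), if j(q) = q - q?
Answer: -5427/55132 ≈ -0.098436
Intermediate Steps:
j(q) = 0
(j(-395) + 67*(-152 - 2*(10 - 5)))/(339140 - 228876) = (0 + 67*(-152 - 2*(10 - 5)))/(339140 - 228876) = (0 + 67*(-152 - 2*5))/110264 = (0 + 67*(-152 - 10))*(1/110264) = (0 + 67*(-162))*(1/110264) = (0 - 10854)*(1/110264) = -10854*1/110264 = -5427/55132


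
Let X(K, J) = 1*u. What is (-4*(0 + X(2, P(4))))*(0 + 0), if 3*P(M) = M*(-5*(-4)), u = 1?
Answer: 0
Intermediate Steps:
P(M) = 20*M/3 (P(M) = (M*(-5*(-4)))/3 = (M*20)/3 = (20*M)/3 = 20*M/3)
X(K, J) = 1 (X(K, J) = 1*1 = 1)
(-4*(0 + X(2, P(4))))*(0 + 0) = (-4*(0 + 1))*(0 + 0) = -4*1*0 = -4*0 = 0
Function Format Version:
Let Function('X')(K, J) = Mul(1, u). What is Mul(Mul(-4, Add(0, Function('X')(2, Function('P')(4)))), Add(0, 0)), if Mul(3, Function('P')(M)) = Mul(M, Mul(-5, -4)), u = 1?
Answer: 0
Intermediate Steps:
Function('P')(M) = Mul(Rational(20, 3), M) (Function('P')(M) = Mul(Rational(1, 3), Mul(M, Mul(-5, -4))) = Mul(Rational(1, 3), Mul(M, 20)) = Mul(Rational(1, 3), Mul(20, M)) = Mul(Rational(20, 3), M))
Function('X')(K, J) = 1 (Function('X')(K, J) = Mul(1, 1) = 1)
Mul(Mul(-4, Add(0, Function('X')(2, Function('P')(4)))), Add(0, 0)) = Mul(Mul(-4, Add(0, 1)), Add(0, 0)) = Mul(Mul(-4, 1), 0) = Mul(-4, 0) = 0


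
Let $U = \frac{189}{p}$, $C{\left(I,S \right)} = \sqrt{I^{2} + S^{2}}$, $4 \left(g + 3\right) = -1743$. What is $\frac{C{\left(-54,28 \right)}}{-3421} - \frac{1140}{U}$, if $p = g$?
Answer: $\frac{18525}{7} - \frac{10 \sqrt{37}}{3421} \approx 2646.4$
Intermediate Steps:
$g = - \frac{1755}{4}$ ($g = -3 + \frac{1}{4} \left(-1743\right) = -3 - \frac{1743}{4} = - \frac{1755}{4} \approx -438.75$)
$p = - \frac{1755}{4} \approx -438.75$
$U = - \frac{28}{65}$ ($U = \frac{189}{- \frac{1755}{4}} = 189 \left(- \frac{4}{1755}\right) = - \frac{28}{65} \approx -0.43077$)
$\frac{C{\left(-54,28 \right)}}{-3421} - \frac{1140}{U} = \frac{\sqrt{\left(-54\right)^{2} + 28^{2}}}{-3421} - \frac{1140}{- \frac{28}{65}} = \sqrt{2916 + 784} \left(- \frac{1}{3421}\right) - - \frac{18525}{7} = \sqrt{3700} \left(- \frac{1}{3421}\right) + \frac{18525}{7} = 10 \sqrt{37} \left(- \frac{1}{3421}\right) + \frac{18525}{7} = - \frac{10 \sqrt{37}}{3421} + \frac{18525}{7} = \frac{18525}{7} - \frac{10 \sqrt{37}}{3421}$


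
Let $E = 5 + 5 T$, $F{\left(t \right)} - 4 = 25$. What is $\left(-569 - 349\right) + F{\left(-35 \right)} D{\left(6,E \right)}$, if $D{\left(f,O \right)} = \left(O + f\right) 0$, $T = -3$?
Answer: $-918$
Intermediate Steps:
$F{\left(t \right)} = 29$ ($F{\left(t \right)} = 4 + 25 = 29$)
$E = -10$ ($E = 5 + 5 \left(-3\right) = 5 - 15 = -10$)
$D{\left(f,O \right)} = 0$
$\left(-569 - 349\right) + F{\left(-35 \right)} D{\left(6,E \right)} = \left(-569 - 349\right) + 29 \cdot 0 = \left(-569 - 349\right) + 0 = -918 + 0 = -918$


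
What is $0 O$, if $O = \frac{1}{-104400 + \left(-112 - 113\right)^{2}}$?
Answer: $0$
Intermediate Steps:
$O = - \frac{1}{53775}$ ($O = \frac{1}{-104400 + \left(-225\right)^{2}} = \frac{1}{-104400 + 50625} = \frac{1}{-53775} = - \frac{1}{53775} \approx -1.8596 \cdot 10^{-5}$)
$0 O = 0 \left(- \frac{1}{53775}\right) = 0$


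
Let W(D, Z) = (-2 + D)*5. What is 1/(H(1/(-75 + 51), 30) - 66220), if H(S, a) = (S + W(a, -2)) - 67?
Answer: -24/1587529 ≈ -1.5118e-5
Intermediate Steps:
W(D, Z) = -10 + 5*D
H(S, a) = -77 + S + 5*a (H(S, a) = (S + (-10 + 5*a)) - 67 = (-10 + S + 5*a) - 67 = -77 + S + 5*a)
1/(H(1/(-75 + 51), 30) - 66220) = 1/((-77 + 1/(-75 + 51) + 5*30) - 66220) = 1/((-77 + 1/(-24) + 150) - 66220) = 1/((-77 - 1/24 + 150) - 66220) = 1/(1751/24 - 66220) = 1/(-1587529/24) = -24/1587529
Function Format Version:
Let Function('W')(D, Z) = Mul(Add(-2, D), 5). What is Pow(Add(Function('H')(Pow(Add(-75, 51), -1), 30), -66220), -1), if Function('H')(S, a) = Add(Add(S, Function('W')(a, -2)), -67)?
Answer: Rational(-24, 1587529) ≈ -1.5118e-5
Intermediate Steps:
Function('W')(D, Z) = Add(-10, Mul(5, D))
Function('H')(S, a) = Add(-77, S, Mul(5, a)) (Function('H')(S, a) = Add(Add(S, Add(-10, Mul(5, a))), -67) = Add(Add(-10, S, Mul(5, a)), -67) = Add(-77, S, Mul(5, a)))
Pow(Add(Function('H')(Pow(Add(-75, 51), -1), 30), -66220), -1) = Pow(Add(Add(-77, Pow(Add(-75, 51), -1), Mul(5, 30)), -66220), -1) = Pow(Add(Add(-77, Pow(-24, -1), 150), -66220), -1) = Pow(Add(Add(-77, Rational(-1, 24), 150), -66220), -1) = Pow(Add(Rational(1751, 24), -66220), -1) = Pow(Rational(-1587529, 24), -1) = Rational(-24, 1587529)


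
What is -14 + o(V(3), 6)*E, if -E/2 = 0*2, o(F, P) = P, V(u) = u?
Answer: -14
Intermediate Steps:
E = 0 (E = -0*2 = -2*0 = 0)
-14 + o(V(3), 6)*E = -14 + 6*0 = -14 + 0 = -14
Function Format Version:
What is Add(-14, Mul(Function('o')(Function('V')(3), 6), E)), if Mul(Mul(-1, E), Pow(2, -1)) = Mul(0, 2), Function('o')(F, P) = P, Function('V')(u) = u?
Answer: -14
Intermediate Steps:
E = 0 (E = Mul(-2, Mul(0, 2)) = Mul(-2, 0) = 0)
Add(-14, Mul(Function('o')(Function('V')(3), 6), E)) = Add(-14, Mul(6, 0)) = Add(-14, 0) = -14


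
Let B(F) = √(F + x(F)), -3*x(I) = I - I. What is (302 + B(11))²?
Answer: (302 + √11)² ≈ 93218.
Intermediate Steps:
x(I) = 0 (x(I) = -(I - I)/3 = -⅓*0 = 0)
B(F) = √F (B(F) = √(F + 0) = √F)
(302 + B(11))² = (302 + √11)²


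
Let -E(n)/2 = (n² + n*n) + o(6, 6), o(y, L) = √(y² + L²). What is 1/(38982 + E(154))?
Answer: -27941/1561398818 + 3*√2/780699409 ≈ -1.7889e-5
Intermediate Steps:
o(y, L) = √(L² + y²)
E(n) = -12*√2 - 4*n² (E(n) = -2*((n² + n*n) + √(6² + 6²)) = -2*((n² + n²) + √(36 + 36)) = -2*(2*n² + √72) = -2*(2*n² + 6*√2) = -12*√2 - 4*n²)
1/(38982 + E(154)) = 1/(38982 + (-12*√2 - 4*154²)) = 1/(38982 + (-12*√2 - 4*23716)) = 1/(38982 + (-12*√2 - 94864)) = 1/(38982 + (-94864 - 12*√2)) = 1/(-55882 - 12*√2)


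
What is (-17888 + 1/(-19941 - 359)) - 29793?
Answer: -967924301/20300 ≈ -47681.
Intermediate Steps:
(-17888 + 1/(-19941 - 359)) - 29793 = (-17888 + 1/(-20300)) - 29793 = (-17888 - 1/20300) - 29793 = -363126401/20300 - 29793 = -967924301/20300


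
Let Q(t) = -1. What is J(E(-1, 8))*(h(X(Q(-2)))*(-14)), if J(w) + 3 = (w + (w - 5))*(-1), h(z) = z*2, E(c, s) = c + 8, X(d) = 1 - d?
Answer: 672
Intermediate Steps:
E(c, s) = 8 + c
h(z) = 2*z
J(w) = 2 - 2*w (J(w) = -3 + (w + (w - 5))*(-1) = -3 + (w + (-5 + w))*(-1) = -3 + (-5 + 2*w)*(-1) = -3 + (5 - 2*w) = 2 - 2*w)
J(E(-1, 8))*(h(X(Q(-2)))*(-14)) = (2 - 2*(8 - 1))*((2*(1 - 1*(-1)))*(-14)) = (2 - 2*7)*((2*(1 + 1))*(-14)) = (2 - 14)*((2*2)*(-14)) = -48*(-14) = -12*(-56) = 672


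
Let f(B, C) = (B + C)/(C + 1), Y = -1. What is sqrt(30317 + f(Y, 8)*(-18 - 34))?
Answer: 7*sqrt(5561)/3 ≈ 174.00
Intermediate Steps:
f(B, C) = (B + C)/(1 + C)
sqrt(30317 + f(Y, 8)*(-18 - 34)) = sqrt(30317 + ((-1 + 8)/(1 + 8))*(-18 - 34)) = sqrt(30317 + (7/9)*(-52)) = sqrt(30317 - 364/9) = sqrt(272489/9) = 7*sqrt(5561)/3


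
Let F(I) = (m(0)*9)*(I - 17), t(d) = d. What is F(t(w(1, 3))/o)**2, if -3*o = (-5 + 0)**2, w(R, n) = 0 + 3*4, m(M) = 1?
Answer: 17214201/625 ≈ 27543.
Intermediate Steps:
w(R, n) = 12 (w(R, n) = 0 + 12 = 12)
o = -25/3 (o = -(-5 + 0)**2/3 = -1/3*(-5)**2 = -1/3*25 = -25/3 ≈ -8.3333)
F(I) = -153 + 9*I (F(I) = (1*9)*(I - 17) = 9*(-17 + I) = -153 + 9*I)
F(t(w(1, 3))/o)**2 = (-153 + 9*(12/(-25/3)))**2 = (-153 + 9*(12*(-3/25)))**2 = (-153 + 9*(-36/25))**2 = (-153 - 324/25)**2 = (-4149/25)**2 = 17214201/625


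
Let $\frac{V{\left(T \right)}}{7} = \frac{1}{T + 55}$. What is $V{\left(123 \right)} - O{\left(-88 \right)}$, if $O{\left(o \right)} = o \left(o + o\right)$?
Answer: $- \frac{2756857}{178} \approx -15488.0$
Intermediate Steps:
$O{\left(o \right)} = 2 o^{2}$ ($O{\left(o \right)} = o 2 o = 2 o^{2}$)
$V{\left(T \right)} = \frac{7}{55 + T}$ ($V{\left(T \right)} = \frac{7}{T + 55} = \frac{7}{55 + T}$)
$V{\left(123 \right)} - O{\left(-88 \right)} = \frac{7}{55 + 123} - 2 \left(-88\right)^{2} = \frac{7}{178} - 2 \cdot 7744 = 7 \cdot \frac{1}{178} - 15488 = \frac{7}{178} - 15488 = - \frac{2756857}{178}$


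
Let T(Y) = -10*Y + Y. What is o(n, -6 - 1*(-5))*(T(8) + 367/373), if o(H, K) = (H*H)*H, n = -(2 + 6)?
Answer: 13562368/373 ≈ 36360.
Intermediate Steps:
T(Y) = -9*Y
n = -8 (n = -1*8 = -8)
o(H, K) = H**3 (o(H, K) = H**2*H = H**3)
o(n, -6 - 1*(-5))*(T(8) + 367/373) = (-8)**3*(-9*8 + 367/373) = -512*(-72 + 367*(1/373)) = -512*(-72 + 367/373) = -512*(-26489/373) = 13562368/373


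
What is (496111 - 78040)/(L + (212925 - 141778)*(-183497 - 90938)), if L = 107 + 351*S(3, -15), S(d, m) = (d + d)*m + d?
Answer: -139357/6508419125 ≈ -2.1412e-5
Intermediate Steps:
S(d, m) = d + 2*d*m (S(d, m) = (2*d)*m + d = 2*d*m + d = d + 2*d*m)
L = -30430 (L = 107 + 351*(3*(1 + 2*(-15))) = 107 + 351*(3*(1 - 30)) = 107 + 351*(3*(-29)) = 107 + 351*(-87) = 107 - 30537 = -30430)
(496111 - 78040)/(L + (212925 - 141778)*(-183497 - 90938)) = (496111 - 78040)/(-30430 + (212925 - 141778)*(-183497 - 90938)) = 418071/(-30430 + 71147*(-274435)) = 418071/(-30430 - 19525226945) = 418071/(-19525257375) = 418071*(-1/19525257375) = -139357/6508419125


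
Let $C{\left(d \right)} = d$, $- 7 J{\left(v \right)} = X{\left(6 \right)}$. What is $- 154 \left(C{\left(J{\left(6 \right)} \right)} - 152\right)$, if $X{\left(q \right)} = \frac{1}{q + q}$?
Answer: $\frac{140459}{6} \approx 23410.0$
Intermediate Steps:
$X{\left(q \right)} = \frac{1}{2 q}$
$J{\left(v \right)} = - \frac{1}{84}$ ($J{\left(v \right)} = - \frac{\frac{1}{2} \cdot \frac{1}{6}}{7} = \left(- \frac{1}{7}\right) \frac{1}{12} = - \frac{1}{84}$)
$- 154 \left(C{\left(J{\left(6 \right)} \right)} - 152\right) = - 154 \left(- \frac{1}{84} - 152\right) = \left(-154\right) \left(- \frac{12769}{84}\right) = \frac{140459}{6}$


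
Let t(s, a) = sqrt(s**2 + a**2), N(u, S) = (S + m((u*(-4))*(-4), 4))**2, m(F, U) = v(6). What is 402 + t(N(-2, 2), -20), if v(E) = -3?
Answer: 402 + sqrt(401) ≈ 422.02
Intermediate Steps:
m(F, U) = -3
N(u, S) = (-3 + S)**2 (N(u, S) = (S - 3)**2 = (-3 + S)**2)
t(s, a) = sqrt(a**2 + s**2)
402 + t(N(-2, 2), -20) = 402 + sqrt((-20)**2 + ((-3 + 2)**2)**2) = 402 + sqrt(400 + ((-1)**2)**2) = 402 + sqrt(400 + 1**2) = 402 + sqrt(400 + 1) = 402 + sqrt(401)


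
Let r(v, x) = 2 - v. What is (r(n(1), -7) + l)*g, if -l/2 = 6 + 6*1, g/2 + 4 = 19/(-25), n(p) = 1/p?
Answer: 5474/25 ≈ 218.96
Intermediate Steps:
n(p) = 1/p
g = -238/25 (g = -8 + 2*(19/(-25)) = -8 + 2*(19*(-1/25)) = -8 + 2*(-19/25) = -8 - 38/25 = -238/25 ≈ -9.5200)
l = -24 (l = -2*(6 + 6*1) = -2*(6 + 6) = -2*12 = -24)
(r(n(1), -7) + l)*g = ((2 - 1/1) - 24)*(-238/25) = ((2 - 1*1) - 24)*(-238/25) = ((2 - 1) - 24)*(-238/25) = (1 - 24)*(-238/25) = -23*(-238/25) = 5474/25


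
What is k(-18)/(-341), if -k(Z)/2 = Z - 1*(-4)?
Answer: -28/341 ≈ -0.082111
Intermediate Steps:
k(Z) = -8 - 2*Z (k(Z) = -2*(Z - 1*(-4)) = -2*(Z + 4) = -2*(4 + Z) = -8 - 2*Z)
k(-18)/(-341) = (-8 - 2*(-18))/(-341) = (-8 + 36)*(-1/341) = 28*(-1/341) = -28/341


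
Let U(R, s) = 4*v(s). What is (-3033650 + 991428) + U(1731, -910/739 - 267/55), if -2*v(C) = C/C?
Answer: -2042224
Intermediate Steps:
v(C) = -½ (v(C) = -C/(2*C) = -½*1 = -½)
U(R, s) = -2 (U(R, s) = 4*(-½) = -2)
(-3033650 + 991428) + U(1731, -910/739 - 267/55) = (-3033650 + 991428) - 2 = -2042222 - 2 = -2042224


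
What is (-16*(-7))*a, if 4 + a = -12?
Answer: -1792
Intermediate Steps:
a = -16 (a = -4 - 12 = -16)
(-16*(-7))*a = -16*(-7)*(-16) = 112*(-16) = -1792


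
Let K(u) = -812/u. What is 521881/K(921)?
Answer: -480652401/812 ≈ -5.9194e+5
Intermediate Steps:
521881/K(921) = 521881/((-812/921)) = 521881/((-812*1/921)) = 521881/(-812/921) = 521881*(-921/812) = -480652401/812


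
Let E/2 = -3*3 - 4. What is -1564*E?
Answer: 40664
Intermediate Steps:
E = -26 (E = 2*(-3*3 - 4) = 2*(-9 - 4) = 2*(-13) = -26)
-1564*E = -1564*(-26) = 40664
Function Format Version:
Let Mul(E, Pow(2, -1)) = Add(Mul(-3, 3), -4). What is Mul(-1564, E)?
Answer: 40664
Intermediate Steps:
E = -26 (E = Mul(2, Add(Mul(-3, 3), -4)) = Mul(2, Add(-9, -4)) = Mul(2, -13) = -26)
Mul(-1564, E) = Mul(-1564, -26) = 40664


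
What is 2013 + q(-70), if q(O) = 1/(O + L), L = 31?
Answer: 78506/39 ≈ 2013.0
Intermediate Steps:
q(O) = 1/(31 + O) (q(O) = 1/(O + 31) = 1/(31 + O))
2013 + q(-70) = 2013 + 1/(31 - 70) = 2013 + 1/(-39) = 2013 - 1/39 = 78506/39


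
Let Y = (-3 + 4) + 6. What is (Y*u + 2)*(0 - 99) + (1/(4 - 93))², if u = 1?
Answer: -7057610/7921 ≈ -891.00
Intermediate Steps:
Y = 7 (Y = 1 + 6 = 7)
(Y*u + 2)*(0 - 99) + (1/(4 - 93))² = (7*1 + 2)*(0 - 99) + (1/(4 - 93))² = (7 + 2)*(-99) + (1/(-89))² = 9*(-99) + (-1/89)² = -891 + 1/7921 = -7057610/7921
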